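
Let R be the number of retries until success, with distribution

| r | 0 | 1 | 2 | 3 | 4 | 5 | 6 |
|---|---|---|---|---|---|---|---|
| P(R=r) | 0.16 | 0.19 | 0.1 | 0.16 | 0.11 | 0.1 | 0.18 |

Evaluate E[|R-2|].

E[|R-2|] = Σ |r-2|·P(R=r)
 = 2·0.16 + 1·0.19 + 0·0.1 + 1·0.16 + 2·0.11 + 3·0.1 + 4·0.18
 = 0.32 + 0.19 + 0 + 0.16 + 0.22 + 0.3 + 0.72
 = 1.91

1.91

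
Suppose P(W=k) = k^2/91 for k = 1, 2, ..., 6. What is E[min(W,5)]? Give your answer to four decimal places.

E[min(W,5)] = Σ min(w,5)·P(W=w)
 = 1·1/91 + 2·4/91 + 3·9/91 + 4·16/91 + 5·25/91 + 5·36/91
 = 1/91 + 8/91 + 27/91 + 64/91 + 125/91 + 180/91
 = 405/91

4.4505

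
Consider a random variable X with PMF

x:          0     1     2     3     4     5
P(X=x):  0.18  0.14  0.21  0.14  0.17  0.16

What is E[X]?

E[X] = Σ x·P(X=x)
 = 0·0.18 + 1·0.14 + 2·0.21 + 3·0.14 + 4·0.17 + 5·0.16
 = 0 + 0.14 + 0.42 + 0.42 + 0.68 + 0.8
 = 2.46

2.46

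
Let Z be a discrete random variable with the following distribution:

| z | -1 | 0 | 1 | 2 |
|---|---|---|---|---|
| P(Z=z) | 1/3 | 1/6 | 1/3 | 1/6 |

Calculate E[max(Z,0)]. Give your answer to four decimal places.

0.6667

E[max(Z,0)] = Σ max(z,0)·P(Z=z)
 = 0·1/3 + 0·1/6 + 1·1/3 + 2·1/6
 = 0 + 0 + 1/3 + 1/3
 = 2/3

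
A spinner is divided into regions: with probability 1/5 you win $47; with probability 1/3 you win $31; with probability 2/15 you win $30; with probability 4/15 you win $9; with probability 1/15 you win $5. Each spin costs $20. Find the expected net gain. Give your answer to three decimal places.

6.467

E[payout] = 47·1/5 + 31·1/3 + 30·2/15 + 9·4/15 + 5·1/15
 = 47/5 + 31/3 + 4 + 12/5 + 1/3
 = 397/15
Net = 397/15 - 20 = 97/15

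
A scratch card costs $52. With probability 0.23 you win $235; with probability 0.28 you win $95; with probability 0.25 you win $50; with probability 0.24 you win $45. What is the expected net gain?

51.95

E[payout] = 235·0.23 + 95·0.28 + 50·0.25 + 45·0.24
 = 54.05 + 26.6 + 12.5 + 10.8
 = 103.95
Net = 103.95 - 52 = 51.95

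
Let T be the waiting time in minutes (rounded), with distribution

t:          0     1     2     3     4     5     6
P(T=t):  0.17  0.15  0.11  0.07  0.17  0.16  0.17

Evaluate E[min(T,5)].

2.91

E[min(T,5)] = Σ min(t,5)·P(T=t)
 = 0·0.17 + 1·0.15 + 2·0.11 + 3·0.07 + 4·0.17 + 5·0.16 + 5·0.17
 = 0 + 0.15 + 0.22 + 0.21 + 0.68 + 0.8 + 0.85
 = 2.91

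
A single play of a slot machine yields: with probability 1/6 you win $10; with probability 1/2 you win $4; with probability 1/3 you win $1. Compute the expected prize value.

4

E[payout] = 10·1/6 + 4·1/2 + 1·1/3
 = 5/3 + 2 + 1/3
 = 4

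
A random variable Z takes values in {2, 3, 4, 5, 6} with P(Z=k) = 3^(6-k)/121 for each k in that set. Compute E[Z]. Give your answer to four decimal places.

2.4793

E[Z] = Σ z·P(Z=z)
 = 2·81/121 + 3·27/121 + 4·9/121 + 5·3/121 + 6·1/121
 = 162/121 + 81/121 + 36/121 + 15/121 + 6/121
 = 300/121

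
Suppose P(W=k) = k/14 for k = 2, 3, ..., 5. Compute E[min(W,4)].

3.5

E[min(W,4)] = Σ min(w,4)·P(W=w)
 = 2·1/7 + 3·3/14 + 4·2/7 + 4·5/14
 = 2/7 + 9/14 + 8/7 + 10/7
 = 7/2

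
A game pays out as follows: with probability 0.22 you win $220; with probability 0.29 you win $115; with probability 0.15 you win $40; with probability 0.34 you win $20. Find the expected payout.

94.55

E[payout] = 220·0.22 + 115·0.29 + 40·0.15 + 20·0.34
 = 48.4 + 33.35 + 6 + 6.8
 = 94.55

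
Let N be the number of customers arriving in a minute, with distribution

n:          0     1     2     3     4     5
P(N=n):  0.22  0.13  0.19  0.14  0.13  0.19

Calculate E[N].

E[N] = Σ n·P(N=n)
 = 0·0.22 + 1·0.13 + 2·0.19 + 3·0.14 + 4·0.13 + 5·0.19
 = 0 + 0.13 + 0.38 + 0.42 + 0.52 + 0.95
 = 2.4

2.4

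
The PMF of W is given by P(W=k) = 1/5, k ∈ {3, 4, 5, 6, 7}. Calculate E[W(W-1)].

E[W(W-1)] = Σ w(w-1)·P(W=w)
 = 6·1/5 + 12·1/5 + 20·1/5 + 30·1/5 + 42·1/5
 = 6/5 + 12/5 + 4 + 6 + 42/5
 = 22

22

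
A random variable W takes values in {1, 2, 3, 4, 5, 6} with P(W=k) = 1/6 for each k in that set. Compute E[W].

3.5

E[W] = Σ w·P(W=w)
 = 1·1/6 + 2·1/6 + 3·1/6 + 4·1/6 + 5·1/6 + 6·1/6
 = 1/6 + 1/3 + 1/2 + 2/3 + 5/6 + 1
 = 7/2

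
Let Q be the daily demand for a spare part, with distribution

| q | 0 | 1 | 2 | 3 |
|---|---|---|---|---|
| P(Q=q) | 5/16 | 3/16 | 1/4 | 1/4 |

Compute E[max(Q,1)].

1.75

E[max(Q,1)] = Σ max(q,1)·P(Q=q)
 = 1·5/16 + 1·3/16 + 2·1/4 + 3·1/4
 = 5/16 + 3/16 + 1/2 + 3/4
 = 7/4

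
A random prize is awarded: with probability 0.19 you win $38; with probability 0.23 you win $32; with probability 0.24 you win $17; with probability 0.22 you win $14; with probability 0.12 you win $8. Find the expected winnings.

22.7

E[payout] = 38·0.19 + 32·0.23 + 17·0.24 + 14·0.22 + 8·0.12
 = 7.22 + 7.36 + 4.08 + 3.08 + 0.96
 = 22.7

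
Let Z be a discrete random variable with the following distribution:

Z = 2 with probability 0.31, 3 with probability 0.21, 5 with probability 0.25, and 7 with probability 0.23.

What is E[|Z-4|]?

E[|Z-4|] = Σ |z-4|·P(Z=z)
 = 2·0.31 + 1·0.21 + 1·0.25 + 3·0.23
 = 0.62 + 0.21 + 0.25 + 0.69
 = 1.77

1.77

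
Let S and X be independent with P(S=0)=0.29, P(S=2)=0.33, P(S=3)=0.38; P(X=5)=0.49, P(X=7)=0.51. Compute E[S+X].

7.82

E[S+X] = Σ_s Σ_x (s+x) · P(S=s)P(X=x)
 = 5·0.1421 + 7·0.1479 + 7·0.1617 + 9·0.1683 + 8·0.1862 + 10·0.1938
 = 0.7105 + 1.0353 + 1.1319 + 1.5147 + 1.4896 + 1.938
 = 7.82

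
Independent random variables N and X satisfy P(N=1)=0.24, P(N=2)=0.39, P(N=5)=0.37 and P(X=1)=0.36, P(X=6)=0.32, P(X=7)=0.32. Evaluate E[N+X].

7.39

E[N+X] = Σ_n Σ_x (n+x) · P(N=n)P(X=x)
 = 2·0.0864 + 7·0.0768 + 8·0.0768 + 3·0.1404 + 8·0.1248 + 9·0.1248 + 6·0.1332 + 11·0.1184 + 12·0.1184
 = 0.1728 + 0.5376 + 0.6144 + 0.4212 + 0.9984 + 1.1232 + 0.7992 + 1.3024 + 1.4208
 = 7.39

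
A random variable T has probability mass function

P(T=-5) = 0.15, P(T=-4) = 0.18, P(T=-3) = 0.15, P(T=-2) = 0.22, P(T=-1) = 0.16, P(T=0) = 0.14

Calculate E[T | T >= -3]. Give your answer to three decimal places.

-1.567

P(T >= -3) = 0.15 + 0.22 + 0.16 + 0.14 = 0.67.
E[T | T >= -3] = [(-3)·0.15 + (-2)·0.22 + (-1)·0.16 + 0·0.14] / 0.67
 = -1.05 / 0.67
 = -105/67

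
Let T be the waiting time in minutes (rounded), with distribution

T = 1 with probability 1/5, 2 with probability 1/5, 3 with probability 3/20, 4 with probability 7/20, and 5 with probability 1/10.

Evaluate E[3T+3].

11.85

E[3T+3] = Σ (3t+3)·P(T=t)
 = 6·1/5 + 9·1/5 + 12·3/20 + 15·7/20 + 18·1/10
 = 6/5 + 9/5 + 9/5 + 21/4 + 9/5
 = 237/20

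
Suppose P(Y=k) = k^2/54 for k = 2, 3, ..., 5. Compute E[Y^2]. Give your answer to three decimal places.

E[Y^2] = Σ y^2·P(Y=y)
 = 4·2/27 + 9·1/6 + 16·8/27 + 25·25/54
 = 8/27 + 3/2 + 128/27 + 625/54
 = 163/9

18.111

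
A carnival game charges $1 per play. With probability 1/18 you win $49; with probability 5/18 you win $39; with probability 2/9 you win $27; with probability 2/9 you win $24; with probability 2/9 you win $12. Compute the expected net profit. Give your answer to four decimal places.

26.5556

E[payout] = 49·1/18 + 39·5/18 + 27·2/9 + 24·2/9 + 12·2/9
 = 49/18 + 65/6 + 6 + 16/3 + 8/3
 = 248/9
Net = 248/9 - 1 = 239/9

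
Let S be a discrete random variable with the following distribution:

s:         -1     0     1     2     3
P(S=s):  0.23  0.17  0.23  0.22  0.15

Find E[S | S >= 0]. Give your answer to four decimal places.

P(S >= 0) = 0.17 + 0.23 + 0.22 + 0.15 = 0.77.
E[S | S >= 0] = [0·0.17 + 1·0.23 + 2·0.22 + 3·0.15] / 0.77
 = 1.12 / 0.77
 = 16/11

1.4545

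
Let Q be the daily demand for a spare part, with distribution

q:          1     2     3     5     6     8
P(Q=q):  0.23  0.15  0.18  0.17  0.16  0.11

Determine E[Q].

3.76

E[Q] = Σ q·P(Q=q)
 = 1·0.23 + 2·0.15 + 3·0.18 + 5·0.17 + 6·0.16 + 8·0.11
 = 0.23 + 0.3 + 0.54 + 0.85 + 0.96 + 0.88
 = 3.76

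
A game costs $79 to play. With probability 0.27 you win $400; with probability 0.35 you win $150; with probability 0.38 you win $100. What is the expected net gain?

E[payout] = 400·0.27 + 150·0.35 + 100·0.38
 = 108 + 52.5 + 38
 = 198.5
Net = 198.5 - 79 = 119.5

119.5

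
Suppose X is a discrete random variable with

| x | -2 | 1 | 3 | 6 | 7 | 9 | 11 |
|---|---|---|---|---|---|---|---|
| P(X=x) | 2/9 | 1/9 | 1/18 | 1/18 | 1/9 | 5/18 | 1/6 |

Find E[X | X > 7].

P(X > 7) = 5/18 + 1/6 = 4/9.
E[X | X > 7] = [9·5/18 + 11·1/6] / (4/9)
 = 13/3 / (4/9)
 = 39/4

9.75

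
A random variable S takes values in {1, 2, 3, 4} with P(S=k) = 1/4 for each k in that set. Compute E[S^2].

7.5

E[S^2] = Σ s^2·P(S=s)
 = 1·1/4 + 4·1/4 + 9·1/4 + 16·1/4
 = 1/4 + 1 + 9/4 + 4
 = 15/2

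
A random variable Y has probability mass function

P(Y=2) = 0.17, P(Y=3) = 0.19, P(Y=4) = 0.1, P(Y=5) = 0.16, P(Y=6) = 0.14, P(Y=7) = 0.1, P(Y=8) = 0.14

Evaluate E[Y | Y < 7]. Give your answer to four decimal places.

3.8816

P(Y < 7) = 0.17 + 0.19 + 0.1 + 0.16 + 0.14 = 0.76.
E[Y | Y < 7] = [2·0.17 + 3·0.19 + 4·0.1 + 5·0.16 + 6·0.14] / 0.76
 = 2.95 / 0.76
 = 295/76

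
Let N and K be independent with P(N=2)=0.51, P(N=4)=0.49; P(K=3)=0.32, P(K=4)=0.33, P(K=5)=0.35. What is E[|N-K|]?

E[|N-K|] = Σ_n Σ_k |n-k| · P(N=n)P(K=k)
 = 1·0.1632 + 2·0.1683 + 3·0.1785 + 1·0.1568 + 0·0.1617 + 1·0.1715
 = 0.1632 + 0.3366 + 0.5355 + 0.1568 + 0 + 0.1715
 = 1.3636

1.3636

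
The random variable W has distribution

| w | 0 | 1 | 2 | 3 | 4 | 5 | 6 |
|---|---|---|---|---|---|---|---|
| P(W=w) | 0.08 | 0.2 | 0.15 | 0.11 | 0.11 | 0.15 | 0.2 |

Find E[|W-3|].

1.8

E[|W-3|] = Σ |w-3|·P(W=w)
 = 3·0.08 + 2·0.2 + 1·0.15 + 0·0.11 + 1·0.11 + 2·0.15 + 3·0.2
 = 0.24 + 0.4 + 0.15 + 0 + 0.11 + 0.3 + 0.6
 = 1.8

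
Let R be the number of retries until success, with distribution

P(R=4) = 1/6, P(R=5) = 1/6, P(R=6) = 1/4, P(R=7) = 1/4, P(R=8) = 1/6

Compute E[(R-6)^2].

1.75

E[(R-6)^2] = Σ (r-6)^2·P(R=r)
 = 4·1/6 + 1·1/6 + 0·1/4 + 1·1/4 + 4·1/6
 = 2/3 + 1/6 + 0 + 1/4 + 2/3
 = 7/4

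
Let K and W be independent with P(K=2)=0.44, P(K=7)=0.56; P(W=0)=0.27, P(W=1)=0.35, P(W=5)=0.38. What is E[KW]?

E[KW] = Σ_k Σ_w kw · P(K=k)P(W=w)
 = 0·0.1188 + 2·0.154 + 10·0.1672 + 0·0.1512 + 7·0.196 + 35·0.2128
 = 0 + 0.308 + 1.672 + 0 + 1.372 + 7.448
 = 10.8

10.8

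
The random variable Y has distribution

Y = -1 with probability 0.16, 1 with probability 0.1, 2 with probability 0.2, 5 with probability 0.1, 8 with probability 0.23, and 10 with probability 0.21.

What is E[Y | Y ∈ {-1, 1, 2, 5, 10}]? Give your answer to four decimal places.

3.8182

P(Y ∈ {-1, 1, 2, 5, 10}) = 0.16 + 0.1 + 0.2 + 0.1 + 0.21 = 0.77.
E[Y | Y ∈ {-1, 1, 2, 5, 10}] = [(-1)·0.16 + 1·0.1 + 2·0.2 + 5·0.1 + 10·0.21] / 0.77
 = 2.94 / 0.77
 = 42/11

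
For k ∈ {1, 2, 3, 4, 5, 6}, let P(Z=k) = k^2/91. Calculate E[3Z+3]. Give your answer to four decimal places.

E[3Z+3] = Σ (3z+3)·P(Z=z)
 = 6·1/91 + 9·4/91 + 12·9/91 + 15·16/91 + 18·25/91 + 21·36/91
 = 6/91 + 36/91 + 108/91 + 240/91 + 450/91 + 108/13
 = 228/13

17.5385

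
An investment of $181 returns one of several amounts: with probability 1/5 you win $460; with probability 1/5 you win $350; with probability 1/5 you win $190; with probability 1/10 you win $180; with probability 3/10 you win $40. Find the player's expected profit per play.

49

E[payout] = 460·1/5 + 350·1/5 + 190·1/5 + 180·1/10 + 40·3/10
 = 92 + 70 + 38 + 18 + 12
 = 230
Net = 230 - 181 = 49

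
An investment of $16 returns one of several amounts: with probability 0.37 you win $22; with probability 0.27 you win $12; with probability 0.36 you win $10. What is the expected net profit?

E[payout] = 22·0.37 + 12·0.27 + 10·0.36
 = 8.14 + 3.24 + 3.6
 = 14.98
Net = 14.98 - 16 = -1.02

-1.02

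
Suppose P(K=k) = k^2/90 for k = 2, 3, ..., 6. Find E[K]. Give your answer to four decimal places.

4.8889

E[K] = Σ k·P(K=k)
 = 2·2/45 + 3·1/10 + 4·8/45 + 5·5/18 + 6·2/5
 = 4/45 + 3/10 + 32/45 + 25/18 + 12/5
 = 44/9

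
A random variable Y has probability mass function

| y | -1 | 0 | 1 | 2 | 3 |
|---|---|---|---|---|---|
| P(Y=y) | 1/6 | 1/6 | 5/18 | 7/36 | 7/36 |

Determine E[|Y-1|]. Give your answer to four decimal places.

E[|Y-1|] = Σ |y-1|·P(Y=y)
 = 2·1/6 + 1·1/6 + 0·5/18 + 1·7/36 + 2·7/36
 = 1/3 + 1/6 + 0 + 7/36 + 7/18
 = 13/12

1.0833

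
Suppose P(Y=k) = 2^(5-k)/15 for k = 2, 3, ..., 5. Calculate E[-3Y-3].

E[-3Y-3] = Σ (-3y-3)·P(Y=y)
 = (-9)·8/15 + (-12)·4/15 + (-15)·2/15 + (-18)·1/15
 = (-24/5) + (-16/5) + (-2) + (-6/5)
 = -56/5

-11.2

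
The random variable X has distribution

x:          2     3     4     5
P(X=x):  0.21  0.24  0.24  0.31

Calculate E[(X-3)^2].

1.69

E[(X-3)^2] = Σ (x-3)^2·P(X=x)
 = 1·0.21 + 0·0.24 + 1·0.24 + 4·0.31
 = 0.21 + 0 + 0.24 + 1.24
 = 1.69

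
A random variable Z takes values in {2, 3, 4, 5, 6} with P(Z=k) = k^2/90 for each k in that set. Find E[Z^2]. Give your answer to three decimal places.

E[Z^2] = Σ z^2·P(Z=z)
 = 4·2/45 + 9·1/10 + 16·8/45 + 25·5/18 + 36·2/5
 = 8/45 + 9/10 + 128/45 + 125/18 + 72/5
 = 379/15

25.267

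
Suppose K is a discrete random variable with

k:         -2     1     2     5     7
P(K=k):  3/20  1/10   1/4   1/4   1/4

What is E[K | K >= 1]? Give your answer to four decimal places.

P(K >= 1) = 1/10 + 1/4 + 1/4 + 1/4 = 17/20.
E[K | K >= 1] = [1·1/10 + 2·1/4 + 5·1/4 + 7·1/4] / (17/20)
 = 18/5 / (17/20)
 = 72/17

4.2353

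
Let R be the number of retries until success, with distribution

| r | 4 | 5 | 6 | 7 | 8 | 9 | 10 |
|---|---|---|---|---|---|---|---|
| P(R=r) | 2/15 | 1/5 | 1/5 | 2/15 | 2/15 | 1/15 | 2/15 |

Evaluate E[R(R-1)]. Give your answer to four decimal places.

41.4667

E[R(R-1)] = Σ r(r-1)·P(R=r)
 = 12·2/15 + 20·1/5 + 30·1/5 + 42·2/15 + 56·2/15 + 72·1/15 + 90·2/15
 = 8/5 + 4 + 6 + 28/5 + 112/15 + 24/5 + 12
 = 622/15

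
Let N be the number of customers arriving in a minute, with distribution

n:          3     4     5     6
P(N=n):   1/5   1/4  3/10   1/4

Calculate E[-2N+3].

E[-2N+3] = Σ (-2n+3)·P(N=n)
 = (-3)·1/5 + (-5)·1/4 + (-7)·3/10 + (-9)·1/4
 = (-3/5) + (-5/4) + (-21/10) + (-9/4)
 = -31/5

-6.2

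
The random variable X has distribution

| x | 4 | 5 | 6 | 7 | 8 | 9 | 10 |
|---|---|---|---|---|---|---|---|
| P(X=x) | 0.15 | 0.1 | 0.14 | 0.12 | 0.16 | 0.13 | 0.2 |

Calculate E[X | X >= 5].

7.8

P(X >= 5) = 0.1 + 0.14 + 0.12 + 0.16 + 0.13 + 0.2 = 0.85.
E[X | X >= 5] = [5·0.1 + 6·0.14 + 7·0.12 + 8·0.16 + 9·0.13 + 10·0.2] / 0.85
 = 6.63 / 0.85
 = 39/5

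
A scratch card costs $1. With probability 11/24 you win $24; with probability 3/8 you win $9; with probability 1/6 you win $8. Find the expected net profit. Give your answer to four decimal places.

E[payout] = 24·11/24 + 9·3/8 + 8·1/6
 = 11 + 27/8 + 4/3
 = 377/24
Net = 377/24 - 1 = 353/24

14.7083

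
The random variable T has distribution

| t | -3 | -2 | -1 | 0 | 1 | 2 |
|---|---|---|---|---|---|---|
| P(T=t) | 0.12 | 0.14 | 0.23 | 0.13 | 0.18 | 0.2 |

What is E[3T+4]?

E[3T+4] = Σ (3t+4)·P(T=t)
 = (-5)·0.12 + (-2)·0.14 + 1·0.23 + 4·0.13 + 7·0.18 + 10·0.2
 = (-0.6) + (-0.28) + 0.23 + 0.52 + 1.26 + 2
 = 3.13

3.13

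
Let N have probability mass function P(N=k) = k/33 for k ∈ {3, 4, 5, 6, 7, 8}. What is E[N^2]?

E[N^2] = Σ n^2·P(N=n)
 = 9·1/11 + 16·4/33 + 25·5/33 + 36·2/11 + 49·7/33 + 64·8/33
 = 9/11 + 64/33 + 125/33 + 72/11 + 343/33 + 512/33
 = 39

39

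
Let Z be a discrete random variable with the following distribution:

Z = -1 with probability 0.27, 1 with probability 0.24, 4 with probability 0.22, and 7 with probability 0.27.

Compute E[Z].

2.74

E[Z] = Σ z·P(Z=z)
 = (-1)·0.27 + 1·0.24 + 4·0.22 + 7·0.27
 = (-0.27) + 0.24 + 0.88 + 1.89
 = 2.74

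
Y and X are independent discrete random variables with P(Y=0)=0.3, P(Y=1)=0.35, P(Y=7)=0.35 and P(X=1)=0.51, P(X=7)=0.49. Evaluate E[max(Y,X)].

E[max(Y,X)] = Σ_y Σ_x max(y,x) · P(Y=y)P(X=x)
 = 1·0.153 + 7·0.147 + 1·0.1785 + 7·0.1715 + 7·0.1785 + 7·0.1715
 = 0.153 + 1.029 + 0.1785 + 1.2005 + 1.2495 + 1.2005
 = 5.011

5.011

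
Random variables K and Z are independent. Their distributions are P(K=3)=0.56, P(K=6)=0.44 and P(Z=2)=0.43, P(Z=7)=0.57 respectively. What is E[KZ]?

20.952

E[KZ] = Σ_k Σ_z kz · P(K=k)P(Z=z)
 = 6·0.2408 + 21·0.3192 + 12·0.1892 + 42·0.2508
 = 1.4448 + 6.7032 + 2.2704 + 10.5336
 = 20.952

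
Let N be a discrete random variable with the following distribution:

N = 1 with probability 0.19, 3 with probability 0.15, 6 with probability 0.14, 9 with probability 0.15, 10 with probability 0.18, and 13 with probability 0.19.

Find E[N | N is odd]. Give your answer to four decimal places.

P(N is odd) = 0.19 + 0.15 + 0.15 + 0.19 = 0.68.
E[N | N is odd] = [1·0.19 + 3·0.15 + 9·0.15 + 13·0.19] / 0.68
 = 4.46 / 0.68
 = 223/34

6.5588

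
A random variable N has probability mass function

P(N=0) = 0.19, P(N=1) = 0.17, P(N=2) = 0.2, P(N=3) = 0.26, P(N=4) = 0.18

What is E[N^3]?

E[N^3] = Σ n^3·P(N=n)
 = 0·0.19 + 1·0.17 + 8·0.2 + 27·0.26 + 64·0.18
 = 0 + 0.17 + 1.6 + 7.02 + 11.52
 = 20.31

20.31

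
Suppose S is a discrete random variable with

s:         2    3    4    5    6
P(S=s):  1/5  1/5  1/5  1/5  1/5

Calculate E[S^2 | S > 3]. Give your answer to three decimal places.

P(S > 3) = 1/5 + 1/5 + 1/5 = 3/5.
E[S^2 | S > 3] = [16·1/5 + 25·1/5 + 36·1/5] / (3/5)
 = 77/5 / (3/5)
 = 77/3

25.667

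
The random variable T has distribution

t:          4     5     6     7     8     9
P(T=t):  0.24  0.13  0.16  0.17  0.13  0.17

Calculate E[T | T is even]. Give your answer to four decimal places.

5.5849

P(T is even) = 0.24 + 0.16 + 0.13 = 0.53.
E[T | T is even] = [4·0.24 + 6·0.16 + 8·0.13] / 0.53
 = 2.96 / 0.53
 = 296/53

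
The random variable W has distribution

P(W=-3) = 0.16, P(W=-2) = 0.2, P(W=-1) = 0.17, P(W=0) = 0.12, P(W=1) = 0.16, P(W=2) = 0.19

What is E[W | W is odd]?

P(W is odd) = 0.16 + 0.17 + 0.16 = 0.49.
E[W | W is odd] = [(-3)·0.16 + (-1)·0.17 + 1·0.16] / 0.49
 = -0.49 / 0.49
 = -1

-1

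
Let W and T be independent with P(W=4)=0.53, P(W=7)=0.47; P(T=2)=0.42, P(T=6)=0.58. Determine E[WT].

23.3712

E[WT] = Σ_w Σ_t wt · P(W=w)P(T=t)
 = 8·0.2226 + 24·0.3074 + 14·0.1974 + 42·0.2726
 = 1.7808 + 7.3776 + 2.7636 + 11.4492
 = 23.3712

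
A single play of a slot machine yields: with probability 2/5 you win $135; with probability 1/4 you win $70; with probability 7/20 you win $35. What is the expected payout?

83.75

E[payout] = 135·2/5 + 70·1/4 + 35·7/20
 = 54 + 35/2 + 49/4
 = 335/4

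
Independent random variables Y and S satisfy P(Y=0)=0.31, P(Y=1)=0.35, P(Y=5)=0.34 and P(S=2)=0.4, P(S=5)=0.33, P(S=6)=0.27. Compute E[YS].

8.3435

E[YS] = Σ_y Σ_s ys · P(Y=y)P(S=s)
 = 0·0.124 + 0·0.1023 + 0·0.0837 + 2·0.14 + 5·0.1155 + 6·0.0945 + 10·0.136 + 25·0.1122 + 30·0.0918
 = 0 + 0 + 0 + 0.28 + 0.5775 + 0.567 + 1.36 + 2.805 + 2.754
 = 8.3435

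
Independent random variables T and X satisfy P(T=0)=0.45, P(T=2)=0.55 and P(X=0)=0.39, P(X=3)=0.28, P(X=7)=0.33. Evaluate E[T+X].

4.25

E[T+X] = Σ_t Σ_x (t+x) · P(T=t)P(X=x)
 = 0·0.1755 + 3·0.126 + 7·0.1485 + 2·0.2145 + 5·0.154 + 9·0.1815
 = 0 + 0.378 + 1.0395 + 0.429 + 0.77 + 1.6335
 = 4.25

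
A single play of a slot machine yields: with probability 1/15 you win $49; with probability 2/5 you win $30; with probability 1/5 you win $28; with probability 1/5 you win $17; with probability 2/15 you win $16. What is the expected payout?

E[payout] = 49·1/15 + 30·2/5 + 28·1/5 + 17·1/5 + 16·2/15
 = 49/15 + 12 + 28/5 + 17/5 + 32/15
 = 132/5

26.4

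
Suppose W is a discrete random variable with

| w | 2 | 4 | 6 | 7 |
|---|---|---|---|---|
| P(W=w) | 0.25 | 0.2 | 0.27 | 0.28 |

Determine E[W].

4.88

E[W] = Σ w·P(W=w)
 = 2·0.25 + 4·0.2 + 6·0.27 + 7·0.28
 = 0.5 + 0.8 + 1.62 + 1.96
 = 4.88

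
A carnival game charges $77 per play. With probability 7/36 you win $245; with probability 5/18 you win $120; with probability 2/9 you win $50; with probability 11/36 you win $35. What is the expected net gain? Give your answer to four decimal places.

E[payout] = 245·7/36 + 120·5/18 + 50·2/9 + 35·11/36
 = 1715/36 + 100/3 + 100/9 + 385/36
 = 925/9
Net = 925/9 - 77 = 232/9

25.7778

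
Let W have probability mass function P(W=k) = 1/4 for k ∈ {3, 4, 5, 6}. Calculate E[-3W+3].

-10.5

E[-3W+3] = Σ (-3w+3)·P(W=w)
 = (-6)·1/4 + (-9)·1/4 + (-12)·1/4 + (-15)·1/4
 = (-3/2) + (-9/4) + (-3) + (-15/4)
 = -21/2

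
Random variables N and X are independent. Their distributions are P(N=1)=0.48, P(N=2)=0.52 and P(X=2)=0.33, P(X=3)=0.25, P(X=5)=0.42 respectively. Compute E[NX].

5.3352

E[NX] = Σ_n Σ_x nx · P(N=n)P(X=x)
 = 2·0.1584 + 3·0.12 + 5·0.2016 + 4·0.1716 + 6·0.13 + 10·0.2184
 = 0.3168 + 0.36 + 1.008 + 0.6864 + 0.78 + 2.184
 = 5.3352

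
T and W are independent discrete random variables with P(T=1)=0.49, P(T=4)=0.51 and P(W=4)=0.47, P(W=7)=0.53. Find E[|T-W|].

E[|T-W|] = Σ_t Σ_w |t-w| · P(T=t)P(W=w)
 = 3·0.2303 + 6·0.2597 + 0·0.2397 + 3·0.2703
 = 0.6909 + 1.5582 + 0 + 0.8109
 = 3.06

3.06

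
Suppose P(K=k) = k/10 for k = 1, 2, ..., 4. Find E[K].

E[K] = Σ k·P(K=k)
 = 1·1/10 + 2·1/5 + 3·3/10 + 4·2/5
 = 1/10 + 2/5 + 9/10 + 8/5
 = 3

3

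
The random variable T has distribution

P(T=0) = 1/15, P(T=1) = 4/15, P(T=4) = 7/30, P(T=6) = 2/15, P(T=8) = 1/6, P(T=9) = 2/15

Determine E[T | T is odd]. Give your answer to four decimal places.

P(T is odd) = 4/15 + 2/15 = 2/5.
E[T | T is odd] = [1·4/15 + 9·2/15] / (2/5)
 = 22/15 / (2/5)
 = 11/3

3.6667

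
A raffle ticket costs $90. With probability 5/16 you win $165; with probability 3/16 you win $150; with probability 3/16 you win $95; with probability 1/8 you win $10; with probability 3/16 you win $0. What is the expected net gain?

E[payout] = 165·5/16 + 150·3/16 + 95·3/16 + 10·1/8 + 0·3/16
 = 825/16 + 225/8 + 285/16 + 5/4 + 0
 = 395/4
Net = 395/4 - 90 = 35/4

8.75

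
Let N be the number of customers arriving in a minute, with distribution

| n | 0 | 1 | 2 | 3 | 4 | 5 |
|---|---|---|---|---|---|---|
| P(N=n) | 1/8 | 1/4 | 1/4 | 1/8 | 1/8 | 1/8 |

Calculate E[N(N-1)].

E[N(N-1)] = Σ n(n-1)·P(N=n)
 = 0·1/8 + 0·1/4 + 2·1/4 + 6·1/8 + 12·1/8 + 20·1/8
 = 0 + 0 + 1/2 + 3/4 + 3/2 + 5/2
 = 21/4

5.25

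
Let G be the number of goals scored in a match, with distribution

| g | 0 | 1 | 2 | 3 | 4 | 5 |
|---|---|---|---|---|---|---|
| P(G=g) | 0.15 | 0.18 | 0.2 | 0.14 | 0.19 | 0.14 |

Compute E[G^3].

35.22

E[G^3] = Σ g^3·P(G=g)
 = 0·0.15 + 1·0.18 + 8·0.2 + 27·0.14 + 64·0.19 + 125·0.14
 = 0 + 0.18 + 1.6 + 3.78 + 12.16 + 17.5
 = 35.22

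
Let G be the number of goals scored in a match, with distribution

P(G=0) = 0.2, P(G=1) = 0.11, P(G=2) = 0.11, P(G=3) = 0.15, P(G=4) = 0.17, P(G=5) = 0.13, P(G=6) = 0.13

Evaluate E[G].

2.89

E[G] = Σ g·P(G=g)
 = 0·0.2 + 1·0.11 + 2·0.11 + 3·0.15 + 4·0.17 + 5·0.13 + 6·0.13
 = 0 + 0.11 + 0.22 + 0.45 + 0.68 + 0.65 + 0.78
 = 2.89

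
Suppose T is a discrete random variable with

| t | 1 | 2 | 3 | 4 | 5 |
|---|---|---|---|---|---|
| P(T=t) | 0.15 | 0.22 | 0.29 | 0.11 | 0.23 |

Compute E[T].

3.05

E[T] = Σ t·P(T=t)
 = 1·0.15 + 2·0.22 + 3·0.29 + 4·0.11 + 5·0.23
 = 0.15 + 0.44 + 0.87 + 0.44 + 1.15
 = 3.05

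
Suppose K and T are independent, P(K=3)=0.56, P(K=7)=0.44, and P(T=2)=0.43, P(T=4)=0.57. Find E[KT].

14.9464

E[KT] = Σ_k Σ_t kt · P(K=k)P(T=t)
 = 6·0.2408 + 12·0.3192 + 14·0.1892 + 28·0.2508
 = 1.4448 + 3.8304 + 2.6488 + 7.0224
 = 14.9464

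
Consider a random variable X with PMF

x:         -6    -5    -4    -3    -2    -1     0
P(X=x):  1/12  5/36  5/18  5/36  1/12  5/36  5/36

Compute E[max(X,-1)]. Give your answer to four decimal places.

E[max(X,-1)] = Σ max(x,-1)·P(X=x)
 = (-1)·1/12 + (-1)·5/36 + (-1)·5/18 + (-1)·5/36 + (-1)·1/12 + (-1)·5/36 + 0·5/36
 = (-1/12) + (-5/36) + (-5/18) + (-5/36) + (-1/12) + (-5/36) + 0
 = -31/36

-0.8611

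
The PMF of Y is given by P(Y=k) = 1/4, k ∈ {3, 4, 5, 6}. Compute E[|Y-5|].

E[|Y-5|] = Σ |y-5|·P(Y=y)
 = 2·1/4 + 1·1/4 + 0·1/4 + 1·1/4
 = 1/2 + 1/4 + 0 + 1/4
 = 1

1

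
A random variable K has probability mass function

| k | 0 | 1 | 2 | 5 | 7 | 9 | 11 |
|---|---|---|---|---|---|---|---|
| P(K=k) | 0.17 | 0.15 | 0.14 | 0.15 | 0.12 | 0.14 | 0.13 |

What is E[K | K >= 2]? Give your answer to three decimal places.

6.706

P(K >= 2) = 0.14 + 0.15 + 0.12 + 0.14 + 0.13 = 0.68.
E[K | K >= 2] = [2·0.14 + 5·0.15 + 7·0.12 + 9·0.14 + 11·0.13] / 0.68
 = 4.56 / 0.68
 = 114/17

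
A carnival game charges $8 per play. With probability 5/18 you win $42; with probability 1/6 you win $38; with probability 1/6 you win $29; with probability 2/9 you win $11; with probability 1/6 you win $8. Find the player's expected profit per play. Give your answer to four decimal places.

E[payout] = 42·5/18 + 38·1/6 + 29·1/6 + 11·2/9 + 8·1/6
 = 35/3 + 19/3 + 29/6 + 22/9 + 4/3
 = 479/18
Net = 479/18 - 8 = 335/18

18.6111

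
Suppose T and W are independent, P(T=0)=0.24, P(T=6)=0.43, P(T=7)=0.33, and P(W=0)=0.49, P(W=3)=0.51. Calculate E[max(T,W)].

E[max(T,W)] = Σ_t Σ_w max(t,w) · P(T=t)P(W=w)
 = 0·0.1176 + 3·0.1224 + 6·0.2107 + 6·0.2193 + 7·0.1617 + 7·0.1683
 = 0 + 0.3672 + 1.2642 + 1.3158 + 1.1319 + 1.1781
 = 5.2572

5.2572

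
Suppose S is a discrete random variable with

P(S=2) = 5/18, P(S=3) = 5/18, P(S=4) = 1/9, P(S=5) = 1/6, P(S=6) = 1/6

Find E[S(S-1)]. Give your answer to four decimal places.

11.8889

E[S(S-1)] = Σ s(s-1)·P(S=s)
 = 2·5/18 + 6·5/18 + 12·1/9 + 20·1/6 + 30·1/6
 = 5/9 + 5/3 + 4/3 + 10/3 + 5
 = 107/9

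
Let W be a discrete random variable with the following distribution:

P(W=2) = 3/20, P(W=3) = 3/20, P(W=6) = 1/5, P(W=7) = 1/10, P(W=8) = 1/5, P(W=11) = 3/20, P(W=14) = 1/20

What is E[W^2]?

54.8

E[W^2] = Σ w^2·P(W=w)
 = 4·3/20 + 9·3/20 + 36·1/5 + 49·1/10 + 64·1/5 + 121·3/20 + 196·1/20
 = 3/5 + 27/20 + 36/5 + 49/10 + 64/5 + 363/20 + 49/5
 = 274/5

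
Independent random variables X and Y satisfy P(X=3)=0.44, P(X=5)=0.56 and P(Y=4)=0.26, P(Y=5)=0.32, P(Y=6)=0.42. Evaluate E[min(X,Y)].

3.9744

E[min(X,Y)] = Σ_x Σ_y min(x,y) · P(X=x)P(Y=y)
 = 3·0.1144 + 3·0.1408 + 3·0.1848 + 4·0.1456 + 5·0.1792 + 5·0.2352
 = 0.3432 + 0.4224 + 0.5544 + 0.5824 + 0.896 + 1.176
 = 3.9744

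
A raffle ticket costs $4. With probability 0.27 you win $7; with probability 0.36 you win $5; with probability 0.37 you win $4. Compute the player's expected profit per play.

E[payout] = 7·0.27 + 5·0.36 + 4·0.37
 = 1.89 + 1.8 + 1.48
 = 5.17
Net = 5.17 - 4 = 1.17

1.17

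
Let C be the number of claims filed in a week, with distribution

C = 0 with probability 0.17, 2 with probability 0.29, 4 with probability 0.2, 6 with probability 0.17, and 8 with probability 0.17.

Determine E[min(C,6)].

3.42

E[min(C,6)] = Σ min(c,6)·P(C=c)
 = 0·0.17 + 2·0.29 + 4·0.2 + 6·0.17 + 6·0.17
 = 0 + 0.58 + 0.8 + 1.02 + 1.02
 = 3.42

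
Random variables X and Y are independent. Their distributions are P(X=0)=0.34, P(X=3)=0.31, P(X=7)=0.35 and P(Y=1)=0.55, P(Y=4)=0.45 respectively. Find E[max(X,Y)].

4.3185

E[max(X,Y)] = Σ_x Σ_y max(x,y) · P(X=x)P(Y=y)
 = 1·0.187 + 4·0.153 + 3·0.1705 + 4·0.1395 + 7·0.1925 + 7·0.1575
 = 0.187 + 0.612 + 0.5115 + 0.558 + 1.3475 + 1.1025
 = 4.3185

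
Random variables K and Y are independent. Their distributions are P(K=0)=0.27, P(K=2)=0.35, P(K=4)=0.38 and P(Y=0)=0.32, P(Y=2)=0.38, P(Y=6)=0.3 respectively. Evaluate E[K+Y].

4.78

E[K+Y] = Σ_k Σ_y (k+y) · P(K=k)P(Y=y)
 = 0·0.0864 + 2·0.1026 + 6·0.081 + 2·0.112 + 4·0.133 + 8·0.105 + 4·0.1216 + 6·0.1444 + 10·0.114
 = 0 + 0.2052 + 0.486 + 0.224 + 0.532 + 0.84 + 0.4864 + 0.8664 + 1.14
 = 4.78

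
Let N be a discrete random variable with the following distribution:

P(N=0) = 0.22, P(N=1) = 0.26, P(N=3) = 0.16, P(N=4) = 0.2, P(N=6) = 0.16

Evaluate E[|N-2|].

1.9

E[|N-2|] = Σ |n-2|·P(N=n)
 = 2·0.22 + 1·0.26 + 1·0.16 + 2·0.2 + 4·0.16
 = 0.44 + 0.26 + 0.16 + 0.4 + 0.64
 = 1.9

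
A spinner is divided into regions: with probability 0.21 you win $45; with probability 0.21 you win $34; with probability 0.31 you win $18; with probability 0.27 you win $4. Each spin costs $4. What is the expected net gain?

E[payout] = 45·0.21 + 34·0.21 + 18·0.31 + 4·0.27
 = 9.45 + 7.14 + 5.58 + 1.08
 = 23.25
Net = 23.25 - 4 = 19.25

19.25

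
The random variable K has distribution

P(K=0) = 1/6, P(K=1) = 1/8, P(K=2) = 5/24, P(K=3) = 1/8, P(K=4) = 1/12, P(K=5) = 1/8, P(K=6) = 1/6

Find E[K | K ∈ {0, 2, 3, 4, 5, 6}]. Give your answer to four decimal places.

P(K ∈ {0, 2, 3, 4, 5, 6}) = 1/6 + 5/24 + 1/8 + 1/12 + 1/8 + 1/6 = 7/8.
E[K | K ∈ {0, 2, 3, 4, 5, 6}] = [0·1/6 + 2·5/24 + 3·1/8 + 4·1/12 + 5·1/8 + 6·1/6] / (7/8)
 = 11/4 / (7/8)
 = 22/7

3.1429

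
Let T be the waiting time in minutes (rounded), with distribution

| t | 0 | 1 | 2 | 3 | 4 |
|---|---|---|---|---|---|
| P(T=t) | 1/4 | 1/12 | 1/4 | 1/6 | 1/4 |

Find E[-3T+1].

-5.25

E[-3T+1] = Σ (-3t+1)·P(T=t)
 = 1·1/4 + (-2)·1/12 + (-5)·1/4 + (-8)·1/6 + (-11)·1/4
 = 1/4 + (-1/6) + (-5/4) + (-4/3) + (-11/4)
 = -21/4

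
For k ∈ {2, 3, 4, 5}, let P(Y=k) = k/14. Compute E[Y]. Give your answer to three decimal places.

E[Y] = Σ y·P(Y=y)
 = 2·1/7 + 3·3/14 + 4·2/7 + 5·5/14
 = 2/7 + 9/14 + 8/7 + 25/14
 = 27/7

3.857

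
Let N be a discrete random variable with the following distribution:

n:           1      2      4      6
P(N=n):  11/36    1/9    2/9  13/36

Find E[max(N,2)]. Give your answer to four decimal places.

E[max(N,2)] = Σ max(n,2)·P(N=n)
 = 2·11/36 + 2·1/9 + 4·2/9 + 6·13/36
 = 11/18 + 2/9 + 8/9 + 13/6
 = 35/9

3.8889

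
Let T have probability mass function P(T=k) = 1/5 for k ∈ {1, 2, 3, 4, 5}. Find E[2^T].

E[2^T] = Σ 2^t·P(T=t)
 = 2·1/5 + 4·1/5 + 8·1/5 + 16·1/5 + 32·1/5
 = 2/5 + 4/5 + 8/5 + 16/5 + 32/5
 = 62/5

12.4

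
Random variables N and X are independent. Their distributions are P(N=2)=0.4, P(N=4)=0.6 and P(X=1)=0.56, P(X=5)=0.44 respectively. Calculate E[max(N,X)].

E[max(N,X)] = Σ_n Σ_x max(n,x) · P(N=n)P(X=x)
 = 2·0.224 + 5·0.176 + 4·0.336 + 5·0.264
 = 0.448 + 0.88 + 1.344 + 1.32
 = 3.992

3.992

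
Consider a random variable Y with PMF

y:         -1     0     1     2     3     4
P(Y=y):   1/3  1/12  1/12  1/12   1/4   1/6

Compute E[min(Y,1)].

E[min(Y,1)] = Σ min(y,1)·P(Y=y)
 = (-1)·1/3 + 0·1/12 + 1·1/12 + 1·1/12 + 1·1/4 + 1·1/6
 = (-1/3) + 0 + 1/12 + 1/12 + 1/4 + 1/6
 = 1/4

0.25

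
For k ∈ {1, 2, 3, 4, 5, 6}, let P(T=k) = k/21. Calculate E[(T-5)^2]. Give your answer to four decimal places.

E[(T-5)^2] = Σ (t-5)^2·P(T=t)
 = 16·1/21 + 9·2/21 + 4·1/7 + 1·4/21 + 0·5/21 + 1·2/7
 = 16/21 + 6/7 + 4/7 + 4/21 + 0 + 2/7
 = 8/3

2.6667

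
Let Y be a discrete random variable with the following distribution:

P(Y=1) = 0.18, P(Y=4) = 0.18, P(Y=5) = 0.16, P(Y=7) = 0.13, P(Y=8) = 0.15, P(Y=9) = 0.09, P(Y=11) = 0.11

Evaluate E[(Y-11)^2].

36.37

E[(Y-11)^2] = Σ (y-11)^2·P(Y=y)
 = 100·0.18 + 49·0.18 + 36·0.16 + 16·0.13 + 9·0.15 + 4·0.09 + 0·0.11
 = 18 + 8.82 + 5.76 + 2.08 + 1.35 + 0.36 + 0
 = 36.37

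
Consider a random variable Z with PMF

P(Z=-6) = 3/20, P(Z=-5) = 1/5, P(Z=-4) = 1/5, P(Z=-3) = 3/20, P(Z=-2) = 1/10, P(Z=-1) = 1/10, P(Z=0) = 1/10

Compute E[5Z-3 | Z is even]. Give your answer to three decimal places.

-20.273

P(Z is even) = 3/20 + 1/5 + 1/10 + 1/10 = 11/20.
E[5Z-3 | Z is even] = [(-33)·3/20 + (-23)·1/5 + (-13)·1/10 + (-3)·1/10] / (11/20)
 = -223/20 / (11/20)
 = -223/11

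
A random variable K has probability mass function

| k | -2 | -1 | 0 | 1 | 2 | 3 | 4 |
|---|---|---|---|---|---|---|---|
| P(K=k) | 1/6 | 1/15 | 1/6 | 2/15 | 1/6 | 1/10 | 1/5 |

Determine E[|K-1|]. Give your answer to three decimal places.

1.767

E[|K-1|] = Σ |k-1|·P(K=k)
 = 3·1/6 + 2·1/15 + 1·1/6 + 0·2/15 + 1·1/6 + 2·1/10 + 3·1/5
 = 1/2 + 2/15 + 1/6 + 0 + 1/6 + 1/5 + 3/5
 = 53/30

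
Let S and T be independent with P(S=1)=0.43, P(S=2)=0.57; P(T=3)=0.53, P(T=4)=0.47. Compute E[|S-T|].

E[|S-T|] = Σ_s Σ_t |s-t| · P(S=s)P(T=t)
 = 2·0.2279 + 3·0.2021 + 1·0.3021 + 2·0.2679
 = 0.4558 + 0.6063 + 0.3021 + 0.5358
 = 1.9

1.9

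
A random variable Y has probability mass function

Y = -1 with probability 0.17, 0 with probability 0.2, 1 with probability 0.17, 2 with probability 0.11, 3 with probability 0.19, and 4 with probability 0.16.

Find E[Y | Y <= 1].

P(Y <= 1) = 0.17 + 0.2 + 0.17 = 0.54.
E[Y | Y <= 1] = [(-1)·0.17 + 0·0.2 + 1·0.17] / 0.54
 = 0 / 0.54
 = 0

0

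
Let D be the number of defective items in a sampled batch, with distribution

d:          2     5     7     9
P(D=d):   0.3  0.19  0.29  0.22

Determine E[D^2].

37.98

E[D^2] = Σ d^2·P(D=d)
 = 4·0.3 + 25·0.19 + 49·0.29 + 81·0.22
 = 1.2 + 4.75 + 14.21 + 17.82
 = 37.98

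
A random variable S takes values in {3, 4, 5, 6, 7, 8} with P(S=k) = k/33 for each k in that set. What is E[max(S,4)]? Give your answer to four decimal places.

E[max(S,4)] = Σ max(s,4)·P(S=s)
 = 4·1/11 + 4·4/33 + 5·5/33 + 6·2/11 + 7·7/33 + 8·8/33
 = 4/11 + 16/33 + 25/33 + 12/11 + 49/33 + 64/33
 = 202/33

6.1212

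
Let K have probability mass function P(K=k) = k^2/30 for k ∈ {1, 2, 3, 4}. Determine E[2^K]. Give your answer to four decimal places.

E[2^K] = Σ 2^k·P(K=k)
 = 2·1/30 + 4·2/15 + 8·3/10 + 16·8/15
 = 1/15 + 8/15 + 12/5 + 128/15
 = 173/15

11.5333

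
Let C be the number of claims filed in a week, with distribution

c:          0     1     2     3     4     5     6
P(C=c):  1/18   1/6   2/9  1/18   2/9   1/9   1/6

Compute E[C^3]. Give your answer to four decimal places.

E[C^3] = Σ c^3·P(C=c)
 = 0·1/18 + 1·1/6 + 8·2/9 + 27·1/18 + 64·2/9 + 125·1/9 + 216·1/6
 = 0 + 1/6 + 16/9 + 3/2 + 128/9 + 125/9 + 36
 = 608/9

67.5556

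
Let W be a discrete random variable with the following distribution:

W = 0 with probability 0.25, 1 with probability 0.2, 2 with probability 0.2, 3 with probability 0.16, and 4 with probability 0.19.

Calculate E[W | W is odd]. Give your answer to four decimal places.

P(W is odd) = 0.2 + 0.16 = 0.36.
E[W | W is odd] = [1·0.2 + 3·0.16] / 0.36
 = 0.68 / 0.36
 = 17/9

1.8889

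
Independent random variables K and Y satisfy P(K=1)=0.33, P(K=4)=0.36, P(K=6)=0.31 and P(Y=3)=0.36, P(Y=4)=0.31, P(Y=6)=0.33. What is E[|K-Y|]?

1.9832

E[|K-Y|] = Σ_k Σ_y |k-y| · P(K=k)P(Y=y)
 = 2·0.1188 + 3·0.1023 + 5·0.1089 + 1·0.1296 + 0·0.1116 + 2·0.1188 + 3·0.1116 + 2·0.0961 + 0·0.1023
 = 0.2376 + 0.3069 + 0.5445 + 0.1296 + 0 + 0.2376 + 0.3348 + 0.1922 + 0
 = 1.9832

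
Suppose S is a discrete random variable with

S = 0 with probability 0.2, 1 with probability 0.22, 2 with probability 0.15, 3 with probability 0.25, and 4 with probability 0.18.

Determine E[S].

E[S] = Σ s·P(S=s)
 = 0·0.2 + 1·0.22 + 2·0.15 + 3·0.25 + 4·0.18
 = 0 + 0.22 + 0.3 + 0.75 + 0.72
 = 1.99

1.99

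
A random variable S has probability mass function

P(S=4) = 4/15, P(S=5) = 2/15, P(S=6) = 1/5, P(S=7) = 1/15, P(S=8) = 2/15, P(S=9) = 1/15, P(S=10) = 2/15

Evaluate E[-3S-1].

-20.2

E[-3S-1] = Σ (-3s-1)·P(S=s)
 = (-13)·4/15 + (-16)·2/15 + (-19)·1/5 + (-22)·1/15 + (-25)·2/15 + (-28)·1/15 + (-31)·2/15
 = (-52/15) + (-32/15) + (-19/5) + (-22/15) + (-10/3) + (-28/15) + (-62/15)
 = -101/5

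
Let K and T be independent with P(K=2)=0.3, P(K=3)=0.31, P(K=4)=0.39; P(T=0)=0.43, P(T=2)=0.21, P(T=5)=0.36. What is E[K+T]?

5.31

E[K+T] = Σ_k Σ_t (k+t) · P(K=k)P(T=t)
 = 2·0.129 + 4·0.063 + 7·0.108 + 3·0.1333 + 5·0.0651 + 8·0.1116 + 4·0.1677 + 6·0.0819 + 9·0.1404
 = 0.258 + 0.252 + 0.756 + 0.3999 + 0.3255 + 0.8928 + 0.6708 + 0.4914 + 1.2636
 = 5.31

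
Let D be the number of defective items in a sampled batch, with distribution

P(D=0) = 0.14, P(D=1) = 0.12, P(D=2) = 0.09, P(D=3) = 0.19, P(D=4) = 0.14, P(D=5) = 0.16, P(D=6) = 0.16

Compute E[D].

E[D] = Σ d·P(D=d)
 = 0·0.14 + 1·0.12 + 2·0.09 + 3·0.19 + 4·0.14 + 5·0.16 + 6·0.16
 = 0 + 0.12 + 0.18 + 0.57 + 0.56 + 0.8 + 0.96
 = 3.19

3.19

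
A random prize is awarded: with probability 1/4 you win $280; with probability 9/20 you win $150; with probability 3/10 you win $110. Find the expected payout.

E[payout] = 280·1/4 + 150·9/20 + 110·3/10
 = 70 + 135/2 + 33
 = 341/2

170.5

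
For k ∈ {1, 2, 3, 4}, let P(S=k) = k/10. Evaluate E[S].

E[S] = Σ s·P(S=s)
 = 1·1/10 + 2·1/5 + 3·3/10 + 4·2/5
 = 1/10 + 2/5 + 9/10 + 8/5
 = 3

3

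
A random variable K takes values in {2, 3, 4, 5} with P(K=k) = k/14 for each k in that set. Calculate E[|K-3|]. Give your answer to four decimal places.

1.1429

E[|K-3|] = Σ |k-3|·P(K=k)
 = 1·1/7 + 0·3/14 + 1·2/7 + 2·5/14
 = 1/7 + 0 + 2/7 + 5/7
 = 8/7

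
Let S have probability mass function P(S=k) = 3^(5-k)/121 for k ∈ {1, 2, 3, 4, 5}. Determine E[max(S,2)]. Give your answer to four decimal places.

E[max(S,2)] = Σ max(s,2)·P(S=s)
 = 2·81/121 + 2·27/121 + 3·9/121 + 4·3/121 + 5·1/121
 = 162/121 + 54/121 + 27/121 + 12/121 + 5/121
 = 260/121

2.1488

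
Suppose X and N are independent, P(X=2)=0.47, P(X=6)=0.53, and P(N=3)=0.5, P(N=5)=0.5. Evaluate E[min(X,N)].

E[min(X,N)] = Σ_x Σ_n min(x,n) · P(X=x)P(N=n)
 = 2·0.235 + 2·0.235 + 3·0.265 + 5·0.265
 = 0.47 + 0.47 + 0.795 + 1.325
 = 3.06

3.06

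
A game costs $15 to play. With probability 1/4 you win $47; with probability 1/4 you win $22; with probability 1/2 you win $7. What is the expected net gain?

E[payout] = 47·1/4 + 22·1/4 + 7·1/2
 = 47/4 + 11/2 + 7/2
 = 83/4
Net = 83/4 - 15 = 23/4

5.75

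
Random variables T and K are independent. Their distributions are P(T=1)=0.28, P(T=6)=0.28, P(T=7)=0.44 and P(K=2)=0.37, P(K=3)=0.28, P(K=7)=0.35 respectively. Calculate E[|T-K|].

E[|T-K|] = Σ_t Σ_k |t-k| · P(T=t)P(K=k)
 = 1·0.1036 + 2·0.0784 + 6·0.098 + 4·0.1036 + 3·0.0784 + 1·0.098 + 5·0.1628 + 4·0.1232 + 0·0.154
 = 0.1036 + 0.1568 + 0.588 + 0.4144 + 0.2352 + 0.098 + 0.814 + 0.4928 + 0
 = 2.9028

2.9028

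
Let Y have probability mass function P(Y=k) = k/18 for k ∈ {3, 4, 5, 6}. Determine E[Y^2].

24

E[Y^2] = Σ y^2·P(Y=y)
 = 9·1/6 + 16·2/9 + 25·5/18 + 36·1/3
 = 3/2 + 32/9 + 125/18 + 12
 = 24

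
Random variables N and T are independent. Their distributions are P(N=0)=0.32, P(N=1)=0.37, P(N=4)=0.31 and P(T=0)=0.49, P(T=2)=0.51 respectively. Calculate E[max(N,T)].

2.1251

E[max(N,T)] = Σ_n Σ_t max(n,t) · P(N=n)P(T=t)
 = 0·0.1568 + 2·0.1632 + 1·0.1813 + 2·0.1887 + 4·0.1519 + 4·0.1581
 = 0 + 0.3264 + 0.1813 + 0.3774 + 0.6076 + 0.6324
 = 2.1251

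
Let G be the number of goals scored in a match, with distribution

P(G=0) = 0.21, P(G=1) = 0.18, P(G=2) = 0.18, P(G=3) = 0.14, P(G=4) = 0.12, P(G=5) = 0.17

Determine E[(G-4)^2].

E[(G-4)^2] = Σ (g-4)^2·P(G=g)
 = 16·0.21 + 9·0.18 + 4·0.18 + 1·0.14 + 0·0.12 + 1·0.17
 = 3.36 + 1.62 + 0.72 + 0.14 + 0 + 0.17
 = 6.01

6.01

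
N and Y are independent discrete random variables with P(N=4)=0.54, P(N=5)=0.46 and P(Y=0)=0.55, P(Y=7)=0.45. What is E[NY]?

E[NY] = Σ_n Σ_y ny · P(N=n)P(Y=y)
 = 0·0.297 + 28·0.243 + 0·0.253 + 35·0.207
 = 0 + 6.804 + 0 + 7.245
 = 14.049

14.049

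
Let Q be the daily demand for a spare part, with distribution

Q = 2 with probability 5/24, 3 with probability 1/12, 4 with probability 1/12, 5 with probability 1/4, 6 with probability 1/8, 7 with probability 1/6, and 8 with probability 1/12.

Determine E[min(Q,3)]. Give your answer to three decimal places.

E[min(Q,3)] = Σ min(q,3)·P(Q=q)
 = 2·5/24 + 3·1/12 + 3·1/12 + 3·1/4 + 3·1/8 + 3·1/6 + 3·1/12
 = 5/12 + 1/4 + 1/4 + 3/4 + 3/8 + 1/2 + 1/4
 = 67/24

2.792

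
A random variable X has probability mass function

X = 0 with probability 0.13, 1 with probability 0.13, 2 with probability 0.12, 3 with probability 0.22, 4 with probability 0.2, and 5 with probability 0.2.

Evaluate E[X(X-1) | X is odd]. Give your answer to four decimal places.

P(X is odd) = 0.13 + 0.22 + 0.2 = 0.55.
E[X(X-1) | X is odd] = [0·0.13 + 6·0.22 + 20·0.2] / 0.55
 = 5.32 / 0.55
 = 532/55

9.6727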